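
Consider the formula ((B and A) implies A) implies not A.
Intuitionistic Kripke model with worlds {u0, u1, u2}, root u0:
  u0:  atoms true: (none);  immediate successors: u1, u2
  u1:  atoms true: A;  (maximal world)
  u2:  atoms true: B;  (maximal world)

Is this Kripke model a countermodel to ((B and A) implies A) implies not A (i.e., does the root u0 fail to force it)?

Yes

u0 does not force ((B and A) implies A) implies not A: already at u0 itself, u0 forces (B and A) implies A but u0 does not force not A.
u0 does not force not A since u1 is accessible from u0 and u1 forces A.
So the root u0 does not force ((B and A) implies A) implies not A; the model is a countermodel.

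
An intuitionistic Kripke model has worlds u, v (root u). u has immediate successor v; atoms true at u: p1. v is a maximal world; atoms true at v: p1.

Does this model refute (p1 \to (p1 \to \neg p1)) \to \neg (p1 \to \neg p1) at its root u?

u \Vdash (p1 \to (p1 \to \neg p1)) \to \neg (p1 \to \neg p1) vacuously: no world accessible from u forces the antecedent p1 \to (p1 \to \neg p1).
So the root u forces (p1 \to (p1 \to \neg p1)) \to \neg (p1 \to \neg p1); the model is not a countermodel.

No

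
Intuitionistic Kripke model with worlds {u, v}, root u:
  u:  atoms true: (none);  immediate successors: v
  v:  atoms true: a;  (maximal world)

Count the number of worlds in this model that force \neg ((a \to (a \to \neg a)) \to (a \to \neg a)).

u: does not force it — u \nVdash \neg ((a \to (a \to \neg a)) \to (a \to \neg a)) since u is accessible from u and u \Vdash (a \to (a \to \neg a)) \to (a \to \neg a).
v: does not force it.
Worlds forcing the formula: { }.

0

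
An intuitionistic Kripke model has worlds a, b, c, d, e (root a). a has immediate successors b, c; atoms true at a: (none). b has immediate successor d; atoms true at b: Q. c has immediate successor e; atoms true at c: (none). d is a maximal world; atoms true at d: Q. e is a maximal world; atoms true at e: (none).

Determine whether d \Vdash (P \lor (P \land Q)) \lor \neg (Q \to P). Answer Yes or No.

d \Vdash (P \lor (P \land Q)) \lor \neg (Q \to P) via the disjunct \neg (Q \to P).

Yes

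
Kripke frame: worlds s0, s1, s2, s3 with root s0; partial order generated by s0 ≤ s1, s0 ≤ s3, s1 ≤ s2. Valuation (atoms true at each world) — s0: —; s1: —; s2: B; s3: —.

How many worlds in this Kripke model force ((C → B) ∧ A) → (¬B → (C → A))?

s0: forces it.
s1: forces it.
s2: forces it.
s3: forces it.
Worlds forcing the formula: {s0, s1, s2, s3}.

4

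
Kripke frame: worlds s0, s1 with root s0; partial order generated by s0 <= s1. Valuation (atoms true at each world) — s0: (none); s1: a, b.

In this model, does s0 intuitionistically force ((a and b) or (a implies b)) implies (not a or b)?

s0 does not force ((a and b) or (a implies b)) implies (not a or b): already at s0 itself, s0 forces (a and b) or (a implies b) but s0 does not force not a or b.
s0 does not force not a or b: neither disjunct is forced at s0.
s0 does not force not a since s1 is accessible from s0 and s1 forces a.

No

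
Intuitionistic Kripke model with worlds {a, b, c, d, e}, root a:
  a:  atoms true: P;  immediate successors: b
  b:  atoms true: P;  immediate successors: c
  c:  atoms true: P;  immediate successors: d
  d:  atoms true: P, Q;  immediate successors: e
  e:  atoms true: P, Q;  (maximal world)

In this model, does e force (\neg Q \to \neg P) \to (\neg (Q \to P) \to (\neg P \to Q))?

e \Vdash (\neg Q \to \neg P) \to (\neg (Q \to P) \to (\neg P \to Q)): every world accessible from e that forces \neg Q \to \neg P (namely e) also forces \neg (Q \to P) \to (\neg P \to Q).

Yes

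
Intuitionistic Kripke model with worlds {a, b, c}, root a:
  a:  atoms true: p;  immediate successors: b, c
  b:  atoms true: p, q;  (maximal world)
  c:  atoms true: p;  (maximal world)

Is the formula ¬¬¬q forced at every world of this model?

Not every world: a ⊮ ¬¬¬q.
a ⊮ ¬¬¬q since b is accessible from a and b ⊩ ¬¬q.
b ⊩ ¬¬q: no world accessible from b forces ¬q.

No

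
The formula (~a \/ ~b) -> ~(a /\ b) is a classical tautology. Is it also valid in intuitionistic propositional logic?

Yes

This is a constructively valid De Morgan direction (disjunction of negations to negated conjunction), which is intuitionistically derivable.
If ~a holds at a world then no accessible world forces a, hence none forces a /\ b; likewise for ~b.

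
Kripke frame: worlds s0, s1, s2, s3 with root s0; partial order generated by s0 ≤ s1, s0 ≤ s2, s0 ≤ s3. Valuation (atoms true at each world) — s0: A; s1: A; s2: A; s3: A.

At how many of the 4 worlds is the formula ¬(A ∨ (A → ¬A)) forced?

0

s0: does not force it — s0 ⊮ ¬(A ∨ (A → ¬A)) since s0 is accessible from s0 and s0 ⊩ A ∨ (A → ¬A).
s1: does not force it.
s2: does not force it.
s3: does not force it.
Worlds forcing the formula: { }.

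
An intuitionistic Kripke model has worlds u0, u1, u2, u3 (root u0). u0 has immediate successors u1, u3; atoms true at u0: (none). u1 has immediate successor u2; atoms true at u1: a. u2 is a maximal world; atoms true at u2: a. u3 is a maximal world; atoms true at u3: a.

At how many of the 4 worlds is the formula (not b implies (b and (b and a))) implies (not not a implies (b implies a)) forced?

u0: forces it.
u1: forces it.
u2: forces it.
u3: forces it.
Worlds forcing the formula: {u0, u1, u2, u3}.

4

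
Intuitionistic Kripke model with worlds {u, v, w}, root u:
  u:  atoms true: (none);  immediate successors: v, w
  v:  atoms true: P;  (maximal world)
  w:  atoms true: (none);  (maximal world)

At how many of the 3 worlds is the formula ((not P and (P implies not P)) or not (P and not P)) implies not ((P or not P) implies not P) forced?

u: does not force it — u does not force ((not P and (P implies not P)) or not (P and not P)) implies not ((P or not P) implies not P): already at u itself, u forces (not P and (P implies not P)) or not (P and not P) but u does not force not ((P or not P) implies not P).
v: forces it.
w: does not force it — w does not force ((not P and (P implies not P)) or not (P and not P)) implies not ((P or not P) implies not P): already at w itself, w forces (not P and (P implies not P)) or not (P and not P) but w does not force not ((P or not P) implies not P).
Worlds forcing the formula: {v}.

1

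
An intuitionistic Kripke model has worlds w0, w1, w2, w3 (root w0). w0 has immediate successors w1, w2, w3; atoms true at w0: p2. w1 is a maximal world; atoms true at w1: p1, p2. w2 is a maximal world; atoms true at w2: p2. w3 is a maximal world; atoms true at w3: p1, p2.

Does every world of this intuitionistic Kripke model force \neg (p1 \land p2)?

Not every world: w0 \nVdash \neg (p1 \land p2).
w0 \nVdash \neg (p1 \land p2) since w1 is accessible from w0 and w1 \Vdash p1 \land p2.
w1 \Vdash p1 \land p2 since w1 forces both conjuncts.

No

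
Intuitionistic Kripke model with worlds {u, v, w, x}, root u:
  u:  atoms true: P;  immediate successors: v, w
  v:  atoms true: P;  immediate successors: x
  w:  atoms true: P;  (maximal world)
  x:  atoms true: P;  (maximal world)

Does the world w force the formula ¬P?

No

w ⊮ ¬P since w is accessible from w and w ⊩ P.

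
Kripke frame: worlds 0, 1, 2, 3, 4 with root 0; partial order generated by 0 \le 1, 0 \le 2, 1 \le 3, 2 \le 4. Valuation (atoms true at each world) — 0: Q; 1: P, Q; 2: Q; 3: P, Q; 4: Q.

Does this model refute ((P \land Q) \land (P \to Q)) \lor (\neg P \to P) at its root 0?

Yes

0 \nVdash ((P \land Q) \land (P \to Q)) \lor (\neg P \to P): neither disjunct is forced at 0.
0 \nVdash (P \land Q) \land (P \to Q) since 0 fails P \land Q.
So the root 0 does not force ((P \land Q) \land (P \to Q)) \lor (\neg P \to P); the model is a countermodel.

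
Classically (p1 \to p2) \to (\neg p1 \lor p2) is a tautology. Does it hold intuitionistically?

No

This is the material-implication-as-disjunction principle, which is not intuitionistically valid.
A Kripke countermodel: worlds a, b; order generated by a \le b; atoms true at each world — a:{}; b:{p1,p2}.
a \nVdash (p1 \to p2) \to (\neg p1 \lor p2): already at a itself, a \Vdash p1 \to p2 but a \nVdash \neg p1 \lor p2.
a \nVdash \neg p1 \lor p2: neither disjunct is forced at a.
a \nVdash \neg p1 since b is accessible from a and b \Vdash p1.
So the root a does not force the formula.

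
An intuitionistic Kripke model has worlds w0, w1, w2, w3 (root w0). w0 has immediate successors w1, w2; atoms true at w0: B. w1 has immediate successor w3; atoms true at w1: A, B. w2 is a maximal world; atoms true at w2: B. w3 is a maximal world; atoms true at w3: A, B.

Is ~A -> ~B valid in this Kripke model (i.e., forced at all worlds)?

Not every world: w0 ||-/- ~A -> ~B.
w0 ||-/- ~A -> ~B: at the accessible world w2, w2 ||- ~A but w2 ||-/- ~B.
w2 ||-/- ~B since w2 is accessible from w2 and w2 ||- B.

No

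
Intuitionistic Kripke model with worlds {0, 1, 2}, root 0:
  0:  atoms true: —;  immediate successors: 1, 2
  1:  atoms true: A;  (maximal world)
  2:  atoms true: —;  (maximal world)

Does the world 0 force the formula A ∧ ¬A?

No

0 ⊮ A ∧ ¬A since 0 fails A.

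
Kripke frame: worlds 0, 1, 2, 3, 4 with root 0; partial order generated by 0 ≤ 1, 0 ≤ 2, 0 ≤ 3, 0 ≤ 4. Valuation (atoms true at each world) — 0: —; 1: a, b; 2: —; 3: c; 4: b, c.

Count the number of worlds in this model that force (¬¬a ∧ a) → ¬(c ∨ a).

0: does not force it — 0 ⊮ (¬¬a ∧ a) → ¬(c ∨ a): at the accessible world 1, 1 ⊩ ¬¬a ∧ a but 1 ⊮ ¬(c ∨ a).
1: does not force it — 1 ⊮ (¬¬a ∧ a) → ¬(c ∨ a): already at 1 itself, 1 ⊩ ¬¬a ∧ a but 1 ⊮ ¬(c ∨ a).
2: forces it.
3: forces it.
4: forces it.
Worlds forcing the formula: {2, 3, 4}.

3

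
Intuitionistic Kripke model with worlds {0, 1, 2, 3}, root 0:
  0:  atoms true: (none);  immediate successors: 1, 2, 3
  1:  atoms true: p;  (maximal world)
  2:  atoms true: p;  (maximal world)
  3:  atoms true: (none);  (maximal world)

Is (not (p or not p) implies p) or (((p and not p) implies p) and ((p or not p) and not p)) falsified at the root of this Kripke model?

0 forces (not (p or not p) implies p) or (((p and not p) implies p) and ((p or not p) and not p)) via the disjunct not (p or not p) implies p.
So the root 0 forces (not (p or not p) implies p) or (((p and not p) implies p) and ((p or not p) and not p)); the model is not a countermodel.

No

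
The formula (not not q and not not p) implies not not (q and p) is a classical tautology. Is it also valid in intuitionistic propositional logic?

This is the distribution of double negation over conjunction, which is intuitionistically derivable.
Assume not not q, not not p, and not (q and p). From q we'd get not p (since q and p is refuted), contradicting not not p; so not q, contradicting not not q.

Yes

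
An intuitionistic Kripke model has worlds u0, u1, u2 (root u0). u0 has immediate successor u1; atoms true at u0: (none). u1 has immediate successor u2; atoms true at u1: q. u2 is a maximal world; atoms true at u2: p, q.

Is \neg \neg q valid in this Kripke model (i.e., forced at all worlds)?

u0 \Vdash \neg \neg q: no world accessible from u0 forces \neg q.
Since the root u0 forces \neg \neg q and forcing is persistent (monotone upward), every world forces it.

Yes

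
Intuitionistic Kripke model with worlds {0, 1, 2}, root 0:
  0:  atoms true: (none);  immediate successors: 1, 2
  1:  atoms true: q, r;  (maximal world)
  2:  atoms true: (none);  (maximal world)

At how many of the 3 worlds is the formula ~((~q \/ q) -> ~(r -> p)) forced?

0: does not force it — 0 ||-/- ~((~q \/ q) -> ~(r -> p)) since 1 is accessible from 0 and 1 ||- (~q \/ q) -> ~(r -> p).
1: does not force it — 1 ||-/- ~((~q \/ q) -> ~(r -> p)) since 1 is accessible from 1 and 1 ||- (~q \/ q) -> ~(r -> p).
2: forces it.
Worlds forcing the formula: {2}.

1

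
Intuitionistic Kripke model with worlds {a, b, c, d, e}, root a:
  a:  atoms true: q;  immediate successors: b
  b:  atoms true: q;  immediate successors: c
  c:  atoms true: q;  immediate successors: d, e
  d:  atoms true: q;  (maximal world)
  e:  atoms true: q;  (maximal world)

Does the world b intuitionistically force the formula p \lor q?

Yes

b \Vdash p \lor q via the disjunct q.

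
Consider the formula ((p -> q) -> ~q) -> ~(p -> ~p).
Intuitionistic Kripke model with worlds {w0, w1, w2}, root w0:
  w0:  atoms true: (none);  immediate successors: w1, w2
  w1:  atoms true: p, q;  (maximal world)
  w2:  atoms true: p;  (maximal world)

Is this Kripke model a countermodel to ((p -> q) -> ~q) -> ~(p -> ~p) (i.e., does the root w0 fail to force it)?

No

w0 ||- ((p -> q) -> ~q) -> ~(p -> ~p): every world accessible from w0 that forces (p -> q) -> ~q (namely w2) also forces ~(p -> ~p).
So the root w0 forces ((p -> q) -> ~q) -> ~(p -> ~p); the model is not a countermodel.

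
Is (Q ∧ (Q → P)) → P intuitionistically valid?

This is modus ponens in implicational form, which is intuitionistically derivable.
If a world forces Q and Q → P, then applying the implication at that world (which is accessible from itself) gives P.

Yes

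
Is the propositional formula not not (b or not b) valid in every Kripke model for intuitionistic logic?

This is the double negation of excluded middle, which is intuitionistically derivable.
Assuming not (b or not b): from b we'd get b or not b, so not b; but then b or not b again — contradiction. Hence not not (b or not b).

Yes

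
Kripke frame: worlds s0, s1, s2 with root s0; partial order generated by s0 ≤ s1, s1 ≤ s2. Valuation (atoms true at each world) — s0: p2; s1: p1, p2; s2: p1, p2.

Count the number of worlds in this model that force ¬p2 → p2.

s0: forces it.
s1: forces it.
s2: forces it.
Worlds forcing the formula: {s0, s1, s2}.

3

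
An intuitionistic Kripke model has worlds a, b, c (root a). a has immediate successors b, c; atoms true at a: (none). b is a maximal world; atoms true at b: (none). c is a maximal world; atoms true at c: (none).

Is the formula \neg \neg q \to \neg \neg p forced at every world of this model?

a \Vdash \neg \neg q \to \neg \neg p vacuously: no world accessible from a forces the antecedent \neg \neg q.
Since the root a forces \neg \neg q \to \neg \neg p and forcing is persistent (monotone upward), every world forces it.

Yes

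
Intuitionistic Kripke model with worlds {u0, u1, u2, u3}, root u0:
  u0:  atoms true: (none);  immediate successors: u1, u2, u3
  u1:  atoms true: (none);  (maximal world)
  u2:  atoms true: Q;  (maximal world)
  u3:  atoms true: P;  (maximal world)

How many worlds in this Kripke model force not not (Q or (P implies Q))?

u0: does not force it — u0 does not force not not (Q or (P implies Q)) since u3 is accessible from u0 and u3 forces not (Q or (P implies Q)).
u1: forces it.
u2: forces it.
u3: does not force it — u3 does not force not not (Q or (P implies Q)) since u3 is accessible from u3 and u3 forces not (Q or (P implies Q)).
Worlds forcing the formula: {u1, u2}.

2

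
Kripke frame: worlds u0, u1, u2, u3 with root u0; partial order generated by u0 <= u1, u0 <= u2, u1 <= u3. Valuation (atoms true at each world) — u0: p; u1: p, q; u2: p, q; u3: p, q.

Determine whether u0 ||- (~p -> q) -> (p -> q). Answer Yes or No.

No

u0 ||-/- (~p -> q) -> (p -> q): already at u0 itself, u0 ||- ~p -> q but u0 ||-/- p -> q.
u0 ||-/- p -> q: already at u0 itself, u0 ||- p but u0 ||-/- q.
u0 lacks atom q, so u0 ||-/- q.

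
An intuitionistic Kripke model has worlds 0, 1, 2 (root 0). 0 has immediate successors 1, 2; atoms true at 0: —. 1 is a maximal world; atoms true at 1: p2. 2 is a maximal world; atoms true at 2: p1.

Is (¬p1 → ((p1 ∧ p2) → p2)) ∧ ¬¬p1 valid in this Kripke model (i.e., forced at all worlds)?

No

Not every world: 0 ⊮ (¬p1 → ((p1 ∧ p2) → p2)) ∧ ¬¬p1.
0 ⊮ (¬p1 → ((p1 ∧ p2) → p2)) ∧ ¬¬p1 since 0 fails ¬¬p1.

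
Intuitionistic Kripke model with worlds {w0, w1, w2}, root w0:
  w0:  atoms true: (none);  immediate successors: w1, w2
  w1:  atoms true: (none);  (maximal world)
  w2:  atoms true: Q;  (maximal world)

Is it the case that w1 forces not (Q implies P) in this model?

w1 does not force not (Q implies P) since w1 is accessible from w1 and w1 forces Q implies P.
w1 forces Q implies P vacuously: no world accessible from w1 forces the antecedent Q.

No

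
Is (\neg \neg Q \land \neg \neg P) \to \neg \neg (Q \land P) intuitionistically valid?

Yes

This is the distribution of double negation over conjunction, which is intuitionistically derivable.
Assume \neg \neg Q, \neg \neg P, and \neg (Q \land P). From Q we'd get \neg P (since Q \land P is refuted), contradicting \neg \neg P; so \neg Q, contradicting \neg \neg Q.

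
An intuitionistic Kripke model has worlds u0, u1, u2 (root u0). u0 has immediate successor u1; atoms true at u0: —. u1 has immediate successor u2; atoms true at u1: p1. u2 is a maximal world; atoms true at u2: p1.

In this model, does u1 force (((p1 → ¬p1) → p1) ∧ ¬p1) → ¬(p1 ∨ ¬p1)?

u1 ⊩ (((p1 → ¬p1) → p1) ∧ ¬p1) → ¬(p1 ∨ ¬p1) vacuously: no world accessible from u1 forces the antecedent ((p1 → ¬p1) → p1) ∧ ¬p1.

Yes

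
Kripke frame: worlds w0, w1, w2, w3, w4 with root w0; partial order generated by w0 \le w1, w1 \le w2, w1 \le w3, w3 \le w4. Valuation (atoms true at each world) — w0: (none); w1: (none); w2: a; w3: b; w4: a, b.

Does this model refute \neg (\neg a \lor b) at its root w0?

w0 \nVdash \neg (\neg a \lor b) since w3 is accessible from w0 and w3 \Vdash \neg a \lor b.
w3 \Vdash \neg a \lor b via the disjunct b.
So the root w0 does not force \neg (\neg a \lor b); the model is a countermodel.

Yes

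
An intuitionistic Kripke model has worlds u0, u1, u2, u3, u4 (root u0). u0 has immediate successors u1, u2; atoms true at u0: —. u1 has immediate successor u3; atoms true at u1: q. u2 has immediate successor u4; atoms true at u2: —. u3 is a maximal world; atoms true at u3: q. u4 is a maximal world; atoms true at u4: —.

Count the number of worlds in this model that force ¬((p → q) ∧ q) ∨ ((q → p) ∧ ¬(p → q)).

u0: does not force it — u0 ⊮ ¬((p → q) ∧ q) ∨ ((q → p) ∧ ¬(p → q)): neither disjunct is forced at u0.
u1: does not force it — u1 ⊮ ¬((p → q) ∧ q) ∨ ((q → p) ∧ ¬(p → q)): neither disjunct is forced at u1.
u2: forces it.
u3: does not force it — u3 ⊮ ¬((p → q) ∧ q) ∨ ((q → p) ∧ ¬(p → q)): neither disjunct is forced at u3.
u4: forces it.
Worlds forcing the formula: {u2, u4}.

2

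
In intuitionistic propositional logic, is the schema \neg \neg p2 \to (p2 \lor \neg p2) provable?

This is a variant of double-negation elimination (deriving excluded middle from double negation), which is not intuitionistically valid.
A Kripke countermodel: worlds a, b; order generated by a \le b; atoms true at each world — a:{}; b:{p2}.
a \nVdash \neg \neg p2 \to (p2 \lor \neg p2): already at a itself, a \Vdash \neg \neg p2 but a \nVdash p2 \lor \neg p2.
a \nVdash p2 \lor \neg p2: neither disjunct is forced at a.
a lacks atom p2, so a \nVdash p2.
So the root a does not force the formula.

No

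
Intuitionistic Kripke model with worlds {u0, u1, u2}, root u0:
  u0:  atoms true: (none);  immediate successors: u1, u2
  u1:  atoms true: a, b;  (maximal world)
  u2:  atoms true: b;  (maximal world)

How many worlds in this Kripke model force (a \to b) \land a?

u0: does not force it — u0 \nVdash (a \to b) \land a since u0 fails a.
u1: forces it.
u2: does not force it.
Worlds forcing the formula: {u1}.

1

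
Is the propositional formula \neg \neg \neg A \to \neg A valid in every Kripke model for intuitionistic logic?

Yes

This is triple-negation reduction, which is intuitionistically derivable.
Assume \neg \neg \neg A and suppose A. Then \neg \neg A (double-negation introduction), contradicting \neg \neg \neg A. So \neg A.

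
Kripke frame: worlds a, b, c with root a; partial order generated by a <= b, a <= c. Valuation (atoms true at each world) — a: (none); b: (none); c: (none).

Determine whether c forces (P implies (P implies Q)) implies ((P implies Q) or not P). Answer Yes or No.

Yes

c forces (P implies (P implies Q)) implies ((P implies Q) or not P): every world accessible from c that forces P implies (P implies Q) (namely c) also forces (P implies Q) or not P.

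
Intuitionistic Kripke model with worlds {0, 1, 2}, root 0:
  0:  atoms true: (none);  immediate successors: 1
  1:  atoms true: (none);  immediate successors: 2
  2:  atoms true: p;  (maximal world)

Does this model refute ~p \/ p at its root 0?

Yes

0 ||-/- ~p \/ p: neither disjunct is forced at 0.
0 ||-/- ~p since 2 is accessible from 0 and 2 ||- p.
So the root 0 does not force ~p \/ p; the model is a countermodel.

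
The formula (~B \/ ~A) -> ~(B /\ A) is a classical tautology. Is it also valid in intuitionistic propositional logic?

Yes

This is a constructively valid De Morgan direction (disjunction of negations to negated conjunction), which is intuitionistically derivable.
If ~B holds at a world then no accessible world forces B, hence none forces B /\ A; likewise for ~A.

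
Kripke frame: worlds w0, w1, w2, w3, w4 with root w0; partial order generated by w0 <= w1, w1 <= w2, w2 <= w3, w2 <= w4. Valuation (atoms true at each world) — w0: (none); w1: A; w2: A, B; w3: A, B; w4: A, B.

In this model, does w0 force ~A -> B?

w0 ||- ~A -> B vacuously: no world accessible from w0 forces the antecedent ~A.

Yes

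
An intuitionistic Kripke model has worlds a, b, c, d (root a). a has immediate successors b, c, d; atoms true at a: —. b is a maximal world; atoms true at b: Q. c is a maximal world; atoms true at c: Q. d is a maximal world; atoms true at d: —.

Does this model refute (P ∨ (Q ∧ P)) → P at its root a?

No

a ⊩ (P ∨ (Q ∧ P)) → P vacuously: no world accessible from a forces the antecedent P ∨ (Q ∧ P).
So the root a forces (P ∨ (Q ∧ P)) → P; the model is not a countermodel.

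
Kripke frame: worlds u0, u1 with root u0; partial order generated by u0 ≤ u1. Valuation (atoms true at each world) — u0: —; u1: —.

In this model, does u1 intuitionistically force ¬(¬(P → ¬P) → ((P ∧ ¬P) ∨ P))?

No

u1 ⊮ ¬(¬(P → ¬P) → ((P ∧ ¬P) ∨ P)) since u1 is accessible from u1 and u1 ⊩ ¬(P → ¬P) → ((P ∧ ¬P) ∨ P).
u1 ⊩ ¬(P → ¬P) → ((P ∧ ¬P) ∨ P) vacuously: no world accessible from u1 forces the antecedent ¬(P → ¬P).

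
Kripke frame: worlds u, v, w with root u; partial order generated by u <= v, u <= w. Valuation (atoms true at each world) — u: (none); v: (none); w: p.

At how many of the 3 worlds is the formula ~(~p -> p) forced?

u: does not force it — u ||-/- ~(~p -> p) since w is accessible from u and w ||- ~p -> p.
v: forces it.
w: does not force it — w ||-/- ~(~p -> p) since w is accessible from w and w ||- ~p -> p.
Worlds forcing the formula: {v}.

1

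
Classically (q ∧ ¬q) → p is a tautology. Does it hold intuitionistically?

This is an instance of ex falso quodlibet, which is intuitionistically derivable.
No world can force both q and ¬q, so the antecedent q ∧ ¬q is never forced and the implication holds vacuously at every world.

Yes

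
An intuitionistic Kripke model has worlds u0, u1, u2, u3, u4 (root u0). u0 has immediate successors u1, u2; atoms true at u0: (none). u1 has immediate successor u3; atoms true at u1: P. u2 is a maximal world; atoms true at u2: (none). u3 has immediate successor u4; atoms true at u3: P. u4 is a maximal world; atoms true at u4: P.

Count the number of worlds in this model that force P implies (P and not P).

1

u0: does not force it — u0 does not force P implies (P and not P): at the accessible world u1, u1 forces P but u1 does not force P and not P.
u1: does not force it.
u2: forces it.
u3: does not force it.
u4: does not force it.
Worlds forcing the formula: {u2}.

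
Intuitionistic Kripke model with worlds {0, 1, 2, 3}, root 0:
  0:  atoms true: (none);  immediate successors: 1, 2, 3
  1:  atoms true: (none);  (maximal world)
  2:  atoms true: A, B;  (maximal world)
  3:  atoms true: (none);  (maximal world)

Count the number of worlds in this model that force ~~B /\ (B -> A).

0: does not force it — 0 ||-/- ~~B /\ (B -> A) since 0 fails ~~B.
1: does not force it.
2: forces it.
3: does not force it.
Worlds forcing the formula: {2}.

1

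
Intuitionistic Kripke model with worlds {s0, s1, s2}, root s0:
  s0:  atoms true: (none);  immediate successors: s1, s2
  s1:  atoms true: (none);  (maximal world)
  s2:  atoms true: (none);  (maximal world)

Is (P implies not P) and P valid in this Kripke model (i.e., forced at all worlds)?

Not every world: s0 does not force (P implies not P) and P.
s0 does not force (P implies not P) and P since s0 fails P.

No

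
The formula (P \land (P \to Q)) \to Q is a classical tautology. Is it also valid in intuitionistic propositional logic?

Yes

This is modus ponens in implicational form, which is intuitionistically derivable.
If a world forces P and P \to Q, then applying the implication at that world (which is accessible from itself) gives Q.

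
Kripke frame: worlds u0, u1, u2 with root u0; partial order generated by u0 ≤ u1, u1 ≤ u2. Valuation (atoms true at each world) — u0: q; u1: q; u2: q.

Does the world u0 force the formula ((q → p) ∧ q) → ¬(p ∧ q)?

Yes

u0 ⊩ ((q → p) ∧ q) → ¬(p ∧ q) vacuously: no world accessible from u0 forces the antecedent (q → p) ∧ q.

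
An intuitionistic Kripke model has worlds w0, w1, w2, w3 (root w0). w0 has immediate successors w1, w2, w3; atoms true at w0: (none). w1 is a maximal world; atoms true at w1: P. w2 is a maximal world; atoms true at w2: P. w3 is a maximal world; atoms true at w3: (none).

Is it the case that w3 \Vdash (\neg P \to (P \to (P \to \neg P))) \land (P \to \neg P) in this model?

Yes

w3 \Vdash (\neg P \to (P \to (P \to \neg P))) \land (P \to \neg P) since w3 forces both conjuncts.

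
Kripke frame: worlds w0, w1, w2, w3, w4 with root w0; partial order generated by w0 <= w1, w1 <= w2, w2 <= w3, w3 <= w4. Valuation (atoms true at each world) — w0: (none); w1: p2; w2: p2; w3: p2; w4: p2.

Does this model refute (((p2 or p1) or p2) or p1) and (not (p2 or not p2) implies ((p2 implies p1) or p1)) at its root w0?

Yes

w0 does not force (((p2 or p1) or p2) or p1) and (not (p2 or not p2) implies ((p2 implies p1) or p1)) since w0 fails ((p2 or p1) or p2) or p1.
So the root w0 does not force (((p2 or p1) or p2) or p1) and (not (p2 or not p2) implies ((p2 implies p1) or p1)); the model is a countermodel.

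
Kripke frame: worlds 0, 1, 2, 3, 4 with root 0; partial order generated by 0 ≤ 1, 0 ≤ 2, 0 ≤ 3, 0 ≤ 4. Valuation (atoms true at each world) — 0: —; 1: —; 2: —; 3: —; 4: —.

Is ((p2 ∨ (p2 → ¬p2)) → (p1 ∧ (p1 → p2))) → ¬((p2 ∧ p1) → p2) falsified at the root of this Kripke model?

No

0 ⊩ ((p2 ∨ (p2 → ¬p2)) → (p1 ∧ (p1 → p2))) → ¬((p2 ∧ p1) → p2) vacuously: no world accessible from 0 forces the antecedent (p2 ∨ (p2 → ¬p2)) → (p1 ∧ (p1 → p2)).
So the root 0 forces ((p2 ∨ (p2 → ¬p2)) → (p1 ∧ (p1 → p2))) → ¬((p2 ∧ p1) → p2); the model is not a countermodel.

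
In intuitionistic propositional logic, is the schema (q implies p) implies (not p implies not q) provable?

Yes

This is the forward direction of contraposition, which is intuitionistically derivable.
Assume q implies p and not p. If q held then p would follow, contradicting not p; so not q.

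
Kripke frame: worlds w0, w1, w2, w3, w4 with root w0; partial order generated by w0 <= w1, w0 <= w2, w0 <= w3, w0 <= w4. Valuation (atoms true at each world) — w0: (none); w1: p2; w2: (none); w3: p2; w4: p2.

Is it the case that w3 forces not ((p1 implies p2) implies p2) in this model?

w3 does not force not ((p1 implies p2) implies p2) since w3 is accessible from w3 and w3 forces (p1 implies p2) implies p2.
w3 forces (p1 implies p2) implies p2: every world accessible from w3 that forces p1 implies p2 (namely w3) also forces p2.

No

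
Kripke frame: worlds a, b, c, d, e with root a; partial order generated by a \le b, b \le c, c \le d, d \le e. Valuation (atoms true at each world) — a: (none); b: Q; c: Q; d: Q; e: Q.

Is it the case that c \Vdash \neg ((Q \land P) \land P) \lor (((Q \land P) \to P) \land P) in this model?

Yes

c \Vdash \neg ((Q \land P) \land P) \lor (((Q \land P) \to P) \land P) via the disjunct \neg ((Q \land P) \land P).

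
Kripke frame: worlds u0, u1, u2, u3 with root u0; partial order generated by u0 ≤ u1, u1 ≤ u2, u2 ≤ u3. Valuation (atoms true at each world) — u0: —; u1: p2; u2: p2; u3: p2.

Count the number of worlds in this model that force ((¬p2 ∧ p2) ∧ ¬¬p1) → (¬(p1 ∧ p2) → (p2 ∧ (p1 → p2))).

4

u0: forces it.
u1: forces it.
u2: forces it.
u3: forces it.
Worlds forcing the formula: {u0, u1, u2, u3}.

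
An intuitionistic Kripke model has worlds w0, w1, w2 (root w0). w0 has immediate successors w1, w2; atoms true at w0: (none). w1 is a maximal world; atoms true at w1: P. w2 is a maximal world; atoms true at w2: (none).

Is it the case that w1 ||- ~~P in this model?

w1 ||- ~~P: no world accessible from w1 forces ~P.

Yes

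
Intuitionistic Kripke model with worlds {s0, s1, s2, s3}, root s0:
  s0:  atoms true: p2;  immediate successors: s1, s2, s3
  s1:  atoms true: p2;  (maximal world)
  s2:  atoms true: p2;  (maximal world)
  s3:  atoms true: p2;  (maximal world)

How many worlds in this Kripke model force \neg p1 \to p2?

4

s0: forces it.
s1: forces it.
s2: forces it.
s3: forces it.
Worlds forcing the formula: {s0, s1, s2, s3}.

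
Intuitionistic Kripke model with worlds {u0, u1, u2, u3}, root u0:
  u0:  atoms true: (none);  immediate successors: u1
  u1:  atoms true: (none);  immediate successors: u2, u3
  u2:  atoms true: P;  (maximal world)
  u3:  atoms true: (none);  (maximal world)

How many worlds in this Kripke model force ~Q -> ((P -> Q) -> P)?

u0: does not force it — u0 ||-/- ~Q -> ((P -> Q) -> P): already at u0 itself, u0 ||- ~Q but u0 ||-/- (P -> Q) -> P.
u1: does not force it.
u2: forces it.
u3: does not force it.
Worlds forcing the formula: {u2}.

1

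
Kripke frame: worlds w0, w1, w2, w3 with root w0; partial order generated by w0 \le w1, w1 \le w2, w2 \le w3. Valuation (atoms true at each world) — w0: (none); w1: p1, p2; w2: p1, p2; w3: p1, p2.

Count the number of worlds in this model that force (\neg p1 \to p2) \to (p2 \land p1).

3

w0: does not force it — w0 \nVdash (\neg p1 \to p2) \to (p2 \land p1): already at w0 itself, w0 \Vdash \neg p1 \to p2 but w0 \nVdash p2 \land p1.
w1: forces it.
w2: forces it.
w3: forces it.
Worlds forcing the formula: {w1, w2, w3}.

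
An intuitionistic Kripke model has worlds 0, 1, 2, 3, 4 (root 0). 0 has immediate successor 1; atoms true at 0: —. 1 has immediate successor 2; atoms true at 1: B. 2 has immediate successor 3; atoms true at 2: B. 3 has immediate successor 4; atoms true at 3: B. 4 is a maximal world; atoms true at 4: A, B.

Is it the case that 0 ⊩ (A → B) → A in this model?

No

0 ⊮ (A → B) → A: already at 0 itself, 0 ⊩ A → B but 0 ⊮ A.
0 lacks atom A, so 0 ⊮ A.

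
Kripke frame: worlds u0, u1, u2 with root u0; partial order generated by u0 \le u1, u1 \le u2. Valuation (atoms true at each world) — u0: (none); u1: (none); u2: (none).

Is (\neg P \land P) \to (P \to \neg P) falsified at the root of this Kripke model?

u0 \Vdash (\neg P \land P) \to (P \to \neg P) vacuously: no world accessible from u0 forces the antecedent \neg P \land P.
So the root u0 forces (\neg P \land P) \to (P \to \neg P); the model is not a countermodel.

No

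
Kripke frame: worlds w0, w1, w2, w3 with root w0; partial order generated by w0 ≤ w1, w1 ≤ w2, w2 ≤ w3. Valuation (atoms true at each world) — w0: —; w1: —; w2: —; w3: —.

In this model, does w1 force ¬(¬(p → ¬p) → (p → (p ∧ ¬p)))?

No

w1 ⊮ ¬(¬(p → ¬p) → (p → (p ∧ ¬p))) since w1 is accessible from w1 and w1 ⊩ ¬(p → ¬p) → (p → (p ∧ ¬p)).
w1 ⊩ ¬(p → ¬p) → (p → (p ∧ ¬p)) vacuously: no world accessible from w1 forces the antecedent ¬(p → ¬p).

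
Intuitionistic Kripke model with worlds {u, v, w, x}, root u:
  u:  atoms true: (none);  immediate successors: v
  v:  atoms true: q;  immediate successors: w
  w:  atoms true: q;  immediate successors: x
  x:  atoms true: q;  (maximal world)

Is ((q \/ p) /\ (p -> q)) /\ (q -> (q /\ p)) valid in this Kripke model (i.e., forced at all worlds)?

Not every world: u ||-/- ((q \/ p) /\ (p -> q)) /\ (q -> (q /\ p)).
u ||-/- ((q \/ p) /\ (p -> q)) /\ (q -> (q /\ p)) since u fails (q \/ p) /\ (p -> q).

No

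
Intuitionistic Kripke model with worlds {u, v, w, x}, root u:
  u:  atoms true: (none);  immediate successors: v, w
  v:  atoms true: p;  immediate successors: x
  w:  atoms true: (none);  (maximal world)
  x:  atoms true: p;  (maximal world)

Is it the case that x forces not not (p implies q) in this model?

x does not force not not (p implies q) since x is accessible from x and x forces not (p implies q).
x forces not (p implies q): no world accessible from x forces p implies q.

No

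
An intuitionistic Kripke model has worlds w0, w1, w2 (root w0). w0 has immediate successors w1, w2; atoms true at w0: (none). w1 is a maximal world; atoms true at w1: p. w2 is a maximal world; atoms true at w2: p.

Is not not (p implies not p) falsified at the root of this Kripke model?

Yes

w0 does not force not not (p implies not p) since w0 is accessible from w0 and w0 forces not (p implies not p).
w0 forces not (p implies not p): no world accessible from w0 forces p implies not p.
So the root w0 does not force not not (p implies not p); the model is a countermodel.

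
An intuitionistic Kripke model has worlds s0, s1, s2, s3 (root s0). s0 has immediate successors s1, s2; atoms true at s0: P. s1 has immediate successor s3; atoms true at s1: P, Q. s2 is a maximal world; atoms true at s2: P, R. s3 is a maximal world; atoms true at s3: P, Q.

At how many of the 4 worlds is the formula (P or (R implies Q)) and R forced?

1

s0: does not force it — s0 does not force (P or (R implies Q)) and R since s0 fails R.
s1: does not force it — s1 does not force (P or (R implies Q)) and R since s1 fails R.
s2: forces it.
s3: does not force it.
Worlds forcing the formula: {s2}.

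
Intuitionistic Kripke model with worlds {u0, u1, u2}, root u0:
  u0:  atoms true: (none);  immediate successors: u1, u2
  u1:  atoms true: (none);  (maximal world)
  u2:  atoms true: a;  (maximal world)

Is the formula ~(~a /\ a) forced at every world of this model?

Yes

u0 ||- ~(~a /\ a): no world accessible from u0 forces ~a /\ a.
Since the root u0 forces ~(~a /\ a) and forcing is persistent (monotone upward), every world forces it.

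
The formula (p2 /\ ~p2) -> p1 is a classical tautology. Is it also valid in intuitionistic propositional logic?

Yes

This is an instance of ex falso quodlibet, which is intuitionistically derivable.
No world can force both p2 and ~p2, so the antecedent p2 /\ ~p2 is never forced and the implication holds vacuously at every world.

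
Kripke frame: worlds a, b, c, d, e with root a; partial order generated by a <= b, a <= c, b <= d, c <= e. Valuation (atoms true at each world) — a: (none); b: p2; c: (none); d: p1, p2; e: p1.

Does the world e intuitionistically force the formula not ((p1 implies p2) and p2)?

e forces not ((p1 implies p2) and p2): no world accessible from e forces (p1 implies p2) and p2.

Yes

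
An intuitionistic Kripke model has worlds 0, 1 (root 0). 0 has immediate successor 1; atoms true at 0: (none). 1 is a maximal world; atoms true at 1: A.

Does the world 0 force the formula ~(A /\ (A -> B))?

0 ||- ~(A /\ (A -> B)): no world accessible from 0 forces A /\ (A -> B).

Yes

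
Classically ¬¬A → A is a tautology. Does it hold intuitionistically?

This is double-negation elimination, which is not intuitionistically valid.
A Kripke countermodel: worlds s0, s1; order generated by s0 ≤ s1; atoms true at each world — s0:{}; s1:{A}.
s0 ⊮ ¬¬A → A: already at s0 itself, s0 ⊩ ¬¬A but s0 ⊮ A.
s0 lacks atom A, so s0 ⊮ A.
So the root s0 does not force the formula.

No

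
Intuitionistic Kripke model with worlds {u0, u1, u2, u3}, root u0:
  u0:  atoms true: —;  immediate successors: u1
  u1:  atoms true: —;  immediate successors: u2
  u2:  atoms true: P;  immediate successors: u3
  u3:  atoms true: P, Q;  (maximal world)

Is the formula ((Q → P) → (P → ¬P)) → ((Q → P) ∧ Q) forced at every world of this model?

u0 ⊩ ((Q → P) → (P → ¬P)) → ((Q → P) ∧ Q) vacuously: no world accessible from u0 forces the antecedent (Q → P) → (P → ¬P).
Since the root u0 forces ((Q → P) → (P → ¬P)) → ((Q → P) ∧ Q) and forcing is persistent (monotone upward), every world forces it.

Yes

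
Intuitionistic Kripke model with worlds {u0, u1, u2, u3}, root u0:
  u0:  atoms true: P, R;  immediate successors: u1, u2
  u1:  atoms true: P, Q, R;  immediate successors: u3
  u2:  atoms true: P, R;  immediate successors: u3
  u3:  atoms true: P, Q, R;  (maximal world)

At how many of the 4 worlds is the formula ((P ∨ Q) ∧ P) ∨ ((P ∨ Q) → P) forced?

4

u0: forces it.
u1: forces it.
u2: forces it.
u3: forces it.
Worlds forcing the formula: {u0, u1, u2, u3}.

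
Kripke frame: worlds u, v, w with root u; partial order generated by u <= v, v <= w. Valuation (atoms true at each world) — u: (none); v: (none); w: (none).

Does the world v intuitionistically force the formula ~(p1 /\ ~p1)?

Yes

v ||- ~(p1 /\ ~p1): no world accessible from v forces p1 /\ ~p1.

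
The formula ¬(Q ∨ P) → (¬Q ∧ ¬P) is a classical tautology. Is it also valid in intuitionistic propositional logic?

This is a constructively valid De Morgan direction (negated disjunction to conjunction of negations), which is intuitionistically derivable.
From ¬(Q ∨ P): if Q held then Q ∨ P would, contradiction — so ¬Q; similarly ¬P.

Yes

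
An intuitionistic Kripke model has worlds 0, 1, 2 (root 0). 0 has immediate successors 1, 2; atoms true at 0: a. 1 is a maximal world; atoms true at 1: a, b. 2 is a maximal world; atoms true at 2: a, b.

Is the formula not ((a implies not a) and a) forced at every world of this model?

0 forces not ((a implies not a) and a): no world accessible from 0 forces (a implies not a) and a.
Since the root 0 forces not ((a implies not a) and a) and forcing is persistent (monotone upward), every world forces it.

Yes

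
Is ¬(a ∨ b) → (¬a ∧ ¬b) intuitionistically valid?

Yes

This is a constructively valid De Morgan direction (negated disjunction to conjunction of negations), which is intuitionistically derivable.
From ¬(a ∨ b): if a held then a ∨ b would, contradiction — so ¬a; similarly ¬b.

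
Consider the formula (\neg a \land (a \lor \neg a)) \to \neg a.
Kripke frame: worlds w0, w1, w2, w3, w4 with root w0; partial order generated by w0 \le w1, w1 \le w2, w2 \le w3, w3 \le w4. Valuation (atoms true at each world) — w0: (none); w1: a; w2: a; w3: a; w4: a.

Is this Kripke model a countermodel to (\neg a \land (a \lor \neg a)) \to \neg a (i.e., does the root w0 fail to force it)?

w0 \Vdash (\neg a \land (a \lor \neg a)) \to \neg a vacuously: no world accessible from w0 forces the antecedent \neg a \land (a \lor \neg a).
So the root w0 forces (\neg a \land (a \lor \neg a)) \to \neg a; the model is not a countermodel.

No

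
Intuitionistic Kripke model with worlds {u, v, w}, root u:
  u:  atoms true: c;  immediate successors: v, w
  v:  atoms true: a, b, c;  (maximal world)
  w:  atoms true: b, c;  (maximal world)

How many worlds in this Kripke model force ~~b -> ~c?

0

u: does not force it — u ||-/- ~~b -> ~c: already at u itself, u ||- ~~b but u ||-/- ~c.
v: does not force it — v ||-/- ~~b -> ~c: already at v itself, v ||- ~~b but v ||-/- ~c.
w: does not force it — w ||-/- ~~b -> ~c: already at w itself, w ||- ~~b but w ||-/- ~c.
Worlds forcing the formula: { }.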